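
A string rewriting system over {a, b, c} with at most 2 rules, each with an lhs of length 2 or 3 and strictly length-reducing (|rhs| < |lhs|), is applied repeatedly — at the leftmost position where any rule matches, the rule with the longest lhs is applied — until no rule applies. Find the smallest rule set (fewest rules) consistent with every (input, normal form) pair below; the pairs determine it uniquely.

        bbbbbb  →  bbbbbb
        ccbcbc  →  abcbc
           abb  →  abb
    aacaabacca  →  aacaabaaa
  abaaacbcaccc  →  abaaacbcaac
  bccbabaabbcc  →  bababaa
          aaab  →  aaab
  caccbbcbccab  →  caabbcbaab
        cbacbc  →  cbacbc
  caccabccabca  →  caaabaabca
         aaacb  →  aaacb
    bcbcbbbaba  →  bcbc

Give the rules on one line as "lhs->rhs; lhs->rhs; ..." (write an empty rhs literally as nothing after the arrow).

bba->; cc->a

  | bbbbbb
  | ccbcbc => abcbc
  | abb
  | aacaabacca => aacaabaaa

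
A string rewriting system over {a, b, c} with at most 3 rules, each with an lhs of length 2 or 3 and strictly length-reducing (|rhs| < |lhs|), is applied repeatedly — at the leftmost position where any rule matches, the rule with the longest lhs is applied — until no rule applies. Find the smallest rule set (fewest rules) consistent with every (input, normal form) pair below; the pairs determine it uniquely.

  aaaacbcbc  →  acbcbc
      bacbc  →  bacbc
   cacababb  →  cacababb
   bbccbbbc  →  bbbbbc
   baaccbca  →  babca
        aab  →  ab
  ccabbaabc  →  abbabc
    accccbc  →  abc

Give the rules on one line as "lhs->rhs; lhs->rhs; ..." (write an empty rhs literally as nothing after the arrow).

  | aaaacbcbc => aaacbcbc => aacbcbc => acbcbc
  | bacbc
  | cacababb
  | bbccbbbc => bbbbbc

aa->a; cc->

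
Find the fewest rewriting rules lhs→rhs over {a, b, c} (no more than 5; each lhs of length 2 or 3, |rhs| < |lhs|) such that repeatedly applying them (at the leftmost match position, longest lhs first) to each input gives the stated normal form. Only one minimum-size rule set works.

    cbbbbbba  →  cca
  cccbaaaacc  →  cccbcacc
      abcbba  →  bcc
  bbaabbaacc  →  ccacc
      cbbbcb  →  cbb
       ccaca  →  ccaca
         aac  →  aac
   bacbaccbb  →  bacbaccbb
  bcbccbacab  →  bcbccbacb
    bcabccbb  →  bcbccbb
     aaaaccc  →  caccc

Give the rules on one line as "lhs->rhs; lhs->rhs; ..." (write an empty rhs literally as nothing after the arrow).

aaa->c; ab->b; bba->c; bbc->aa

  | cbbbbbba => cbbbbc => cbbaa => cca
  | cccbaaaacc => cccbcacc
  | abcbba => bcbba => bcc
  | bbaabbaacc => cabbaacc => cbbaacc => ccacc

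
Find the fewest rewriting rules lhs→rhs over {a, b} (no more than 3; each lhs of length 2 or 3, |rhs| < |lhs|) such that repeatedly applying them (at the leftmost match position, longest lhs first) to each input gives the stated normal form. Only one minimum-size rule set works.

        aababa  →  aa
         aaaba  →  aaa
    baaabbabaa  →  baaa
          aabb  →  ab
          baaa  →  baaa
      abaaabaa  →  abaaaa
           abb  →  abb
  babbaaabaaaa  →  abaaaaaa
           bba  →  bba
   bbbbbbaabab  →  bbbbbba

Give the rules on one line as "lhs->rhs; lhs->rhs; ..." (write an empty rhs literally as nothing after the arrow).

  | aababa => aaba => aa
  | aaaba => aaa
  | baaabbabaa => baababaa => baabaa => baaa
  | aabb => ab

aab->a; bab->a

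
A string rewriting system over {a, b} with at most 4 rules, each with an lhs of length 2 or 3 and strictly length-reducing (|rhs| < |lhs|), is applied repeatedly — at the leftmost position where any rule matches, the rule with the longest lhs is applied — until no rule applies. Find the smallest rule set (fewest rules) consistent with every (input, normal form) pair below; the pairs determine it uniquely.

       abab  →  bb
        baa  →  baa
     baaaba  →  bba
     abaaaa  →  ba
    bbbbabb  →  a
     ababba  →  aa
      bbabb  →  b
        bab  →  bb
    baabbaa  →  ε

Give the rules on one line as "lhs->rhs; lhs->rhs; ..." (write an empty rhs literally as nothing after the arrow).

  | abab => bab => bb
  | baa
  | baaaba => bba
  | abaaaa => baaaa => ba

aaa->; ab->b; bbb->a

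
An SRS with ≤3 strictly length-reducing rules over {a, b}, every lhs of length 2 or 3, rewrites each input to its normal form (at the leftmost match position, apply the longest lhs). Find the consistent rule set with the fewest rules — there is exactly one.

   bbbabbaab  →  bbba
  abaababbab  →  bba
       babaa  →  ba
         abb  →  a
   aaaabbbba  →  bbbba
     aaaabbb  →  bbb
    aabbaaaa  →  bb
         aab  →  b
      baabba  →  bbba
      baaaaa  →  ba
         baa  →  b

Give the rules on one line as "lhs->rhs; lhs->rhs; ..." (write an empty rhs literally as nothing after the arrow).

aa->; ab->a

  | bbbabbaab => bbbabaab => bbbaaab => bbbab => bbba
  | abaababbab => aaababbab => ababbab => aabbab => bbab => bba
  | babaa => baaa => ba
  | abb => ab => a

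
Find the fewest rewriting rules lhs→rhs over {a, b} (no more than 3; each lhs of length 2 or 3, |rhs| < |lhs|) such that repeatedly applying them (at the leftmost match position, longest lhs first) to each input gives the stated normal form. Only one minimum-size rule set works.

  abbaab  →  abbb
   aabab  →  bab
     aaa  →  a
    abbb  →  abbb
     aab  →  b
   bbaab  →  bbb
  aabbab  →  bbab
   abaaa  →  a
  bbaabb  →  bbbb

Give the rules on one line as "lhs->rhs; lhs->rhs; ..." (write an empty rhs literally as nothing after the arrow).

aa->; aba->a

  | abbaab => abbb
  | aabab => bab
  | aaa => a
  | abbb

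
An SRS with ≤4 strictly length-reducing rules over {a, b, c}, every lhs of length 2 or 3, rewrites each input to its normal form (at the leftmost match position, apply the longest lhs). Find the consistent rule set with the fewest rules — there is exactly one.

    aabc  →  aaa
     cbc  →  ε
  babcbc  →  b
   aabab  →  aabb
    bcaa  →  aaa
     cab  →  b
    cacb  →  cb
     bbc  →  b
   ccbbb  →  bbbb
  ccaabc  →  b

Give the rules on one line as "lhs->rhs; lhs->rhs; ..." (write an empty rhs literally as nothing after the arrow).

  | aabc => aaa
  | cbc => ca => ε
  | babcbc => bbcbc => babc => bbc => ba => b
  | aabab => aabb

ba->b; bc->a; ca->; cc->b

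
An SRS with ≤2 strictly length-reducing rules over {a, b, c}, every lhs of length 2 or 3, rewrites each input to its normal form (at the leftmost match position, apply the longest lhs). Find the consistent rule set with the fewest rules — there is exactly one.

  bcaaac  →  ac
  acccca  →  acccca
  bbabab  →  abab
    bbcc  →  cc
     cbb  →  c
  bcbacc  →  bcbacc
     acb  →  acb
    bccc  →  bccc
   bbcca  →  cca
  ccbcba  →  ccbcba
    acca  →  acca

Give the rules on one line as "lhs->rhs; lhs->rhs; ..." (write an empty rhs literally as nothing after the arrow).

  | bcaaac => bbac => ac
  | acccca
  | bbabab => abab
  | bbcc => cc

bb->; caa->b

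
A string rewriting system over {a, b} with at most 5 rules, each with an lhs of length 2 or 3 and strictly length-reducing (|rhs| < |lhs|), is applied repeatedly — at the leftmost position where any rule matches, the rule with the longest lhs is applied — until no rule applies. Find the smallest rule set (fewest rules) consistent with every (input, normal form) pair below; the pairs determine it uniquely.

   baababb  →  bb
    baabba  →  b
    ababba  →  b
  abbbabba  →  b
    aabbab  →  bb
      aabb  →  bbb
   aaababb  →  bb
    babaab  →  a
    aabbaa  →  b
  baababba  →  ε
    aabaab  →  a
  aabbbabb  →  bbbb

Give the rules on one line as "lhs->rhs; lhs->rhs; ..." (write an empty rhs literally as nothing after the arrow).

  | baababb => bababb => bbabb => bb
  | baabba => babba => bbba => b
  | ababba => aabba => bbba => b
  | abbbabba => abbabba => ababba => aabba => bbba => b

aa->b; ab->a; ba->b; bba->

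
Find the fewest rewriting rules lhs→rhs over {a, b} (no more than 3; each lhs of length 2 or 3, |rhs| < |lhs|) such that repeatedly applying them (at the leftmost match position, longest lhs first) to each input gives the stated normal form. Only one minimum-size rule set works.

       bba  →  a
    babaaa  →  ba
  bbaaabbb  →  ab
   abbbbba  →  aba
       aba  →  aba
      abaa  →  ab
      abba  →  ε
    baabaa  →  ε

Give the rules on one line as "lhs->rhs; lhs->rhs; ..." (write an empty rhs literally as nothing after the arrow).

  | bba => a
  | babaaa => baaa => ba
  | bbaaabbb => aaabbb => abbb => ab
  | abbbbba => abbba => aba

aa->; bab->b; bb->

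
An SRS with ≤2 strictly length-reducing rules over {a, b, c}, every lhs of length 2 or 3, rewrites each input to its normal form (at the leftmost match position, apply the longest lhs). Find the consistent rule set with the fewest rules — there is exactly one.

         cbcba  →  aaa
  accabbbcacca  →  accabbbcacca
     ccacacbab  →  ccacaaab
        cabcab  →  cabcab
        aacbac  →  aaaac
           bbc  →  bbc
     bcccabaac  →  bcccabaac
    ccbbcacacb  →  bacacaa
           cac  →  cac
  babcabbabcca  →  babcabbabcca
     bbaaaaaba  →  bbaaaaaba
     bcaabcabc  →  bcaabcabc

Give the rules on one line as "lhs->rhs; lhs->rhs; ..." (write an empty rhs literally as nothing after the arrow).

  | cbcba => acba => aaa
  | accabbbcacca
  | ccacacbab => ccacaaab
  | cabcab

cb->a; ccb->bc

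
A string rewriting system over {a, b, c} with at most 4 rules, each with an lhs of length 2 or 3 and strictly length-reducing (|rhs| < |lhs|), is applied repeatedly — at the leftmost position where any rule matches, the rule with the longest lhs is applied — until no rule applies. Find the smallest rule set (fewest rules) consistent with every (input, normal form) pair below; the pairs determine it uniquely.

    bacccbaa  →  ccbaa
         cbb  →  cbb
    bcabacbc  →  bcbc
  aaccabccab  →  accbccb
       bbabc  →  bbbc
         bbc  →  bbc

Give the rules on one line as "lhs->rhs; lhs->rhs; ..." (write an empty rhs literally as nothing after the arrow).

aac->ac; ab->b; bac->

  | bacccbaa => ccbaa
  | cbb
  | bcabacbc => bcbacbc => bcbc
  | aaccabccab => accabccab => accbccab => accbccb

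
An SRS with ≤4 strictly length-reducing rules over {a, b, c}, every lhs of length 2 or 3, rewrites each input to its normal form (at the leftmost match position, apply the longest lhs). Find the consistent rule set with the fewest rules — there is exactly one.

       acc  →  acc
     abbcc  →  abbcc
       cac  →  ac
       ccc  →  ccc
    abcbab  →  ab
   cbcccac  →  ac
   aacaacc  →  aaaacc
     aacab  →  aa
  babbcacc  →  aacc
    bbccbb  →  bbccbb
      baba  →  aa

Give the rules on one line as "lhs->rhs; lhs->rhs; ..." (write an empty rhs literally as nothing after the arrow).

ba->a; ca->a; cab->

  | acc
  | abbcc
  | cac => ac
  | ccc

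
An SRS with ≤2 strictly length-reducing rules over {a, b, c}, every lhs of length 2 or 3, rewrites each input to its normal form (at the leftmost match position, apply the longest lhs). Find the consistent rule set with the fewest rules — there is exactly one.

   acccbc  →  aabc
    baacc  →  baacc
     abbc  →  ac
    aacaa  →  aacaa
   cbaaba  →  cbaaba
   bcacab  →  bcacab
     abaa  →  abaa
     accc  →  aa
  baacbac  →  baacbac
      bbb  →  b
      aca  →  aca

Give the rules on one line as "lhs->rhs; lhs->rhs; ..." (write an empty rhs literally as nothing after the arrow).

  | acccbc => aabc
  | baacc
  | abbc => ac
  | aacaa

bb->; ccc->a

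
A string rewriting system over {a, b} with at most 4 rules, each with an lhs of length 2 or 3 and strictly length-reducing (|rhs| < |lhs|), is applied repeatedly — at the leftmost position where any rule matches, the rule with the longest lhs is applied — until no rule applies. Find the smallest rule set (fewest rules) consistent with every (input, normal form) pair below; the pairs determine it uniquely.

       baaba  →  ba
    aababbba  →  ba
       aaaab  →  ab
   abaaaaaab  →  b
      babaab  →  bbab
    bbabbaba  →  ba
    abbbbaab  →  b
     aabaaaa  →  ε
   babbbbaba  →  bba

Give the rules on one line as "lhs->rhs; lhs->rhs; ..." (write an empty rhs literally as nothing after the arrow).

aaa->; aba->b; baa->; bbb->aa

  | baaba => ba
  | aababbba => abbbba => aaaba => ba
  | aaaab => ab
  | abaaaaaab => baaaaab => aaab => b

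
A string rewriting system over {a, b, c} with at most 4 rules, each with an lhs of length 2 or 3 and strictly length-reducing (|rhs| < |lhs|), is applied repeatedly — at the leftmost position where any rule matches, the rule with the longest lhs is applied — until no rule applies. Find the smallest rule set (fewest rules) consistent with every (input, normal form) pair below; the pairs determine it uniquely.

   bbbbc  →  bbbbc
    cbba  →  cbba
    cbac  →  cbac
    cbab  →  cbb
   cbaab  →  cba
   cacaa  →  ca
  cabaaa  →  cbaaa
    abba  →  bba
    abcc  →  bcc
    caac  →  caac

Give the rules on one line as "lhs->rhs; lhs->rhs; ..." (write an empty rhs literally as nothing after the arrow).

aab->a; ab->b; aca->

  | bbbbc
  | cbba
  | cbac
  | cbab => cbb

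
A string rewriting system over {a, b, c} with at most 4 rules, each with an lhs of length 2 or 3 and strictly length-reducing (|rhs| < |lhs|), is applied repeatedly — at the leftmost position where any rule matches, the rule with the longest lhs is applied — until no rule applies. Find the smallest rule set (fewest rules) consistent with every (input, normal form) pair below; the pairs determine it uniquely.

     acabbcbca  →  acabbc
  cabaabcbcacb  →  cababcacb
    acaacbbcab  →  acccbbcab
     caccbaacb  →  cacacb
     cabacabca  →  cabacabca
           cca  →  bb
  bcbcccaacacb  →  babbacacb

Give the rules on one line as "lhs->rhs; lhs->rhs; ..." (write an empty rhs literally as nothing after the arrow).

aa->c; cbc->a; cca->bb

  | acabbcbca => acabbaa => acabbc
  | cabaabcbcacb => cabcbcbcacb => cababcacb
  | acaacbbcab => acccbbcab
  | caccbaacb => caccbccb => cacacb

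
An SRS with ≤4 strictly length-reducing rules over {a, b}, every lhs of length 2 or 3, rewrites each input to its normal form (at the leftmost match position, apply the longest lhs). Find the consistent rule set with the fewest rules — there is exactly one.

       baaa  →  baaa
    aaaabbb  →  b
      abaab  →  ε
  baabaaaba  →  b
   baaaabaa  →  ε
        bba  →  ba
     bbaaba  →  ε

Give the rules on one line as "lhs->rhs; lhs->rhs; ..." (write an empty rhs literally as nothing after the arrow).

ab->b; aba->b; bab->; bb->b

  | baaa
  | aaaabbb => aaabbb => aabbb => abbb => bbb => bb => b
  | abaab => bab => ε
  | baabaaaba => babaaba => aaba => ab => b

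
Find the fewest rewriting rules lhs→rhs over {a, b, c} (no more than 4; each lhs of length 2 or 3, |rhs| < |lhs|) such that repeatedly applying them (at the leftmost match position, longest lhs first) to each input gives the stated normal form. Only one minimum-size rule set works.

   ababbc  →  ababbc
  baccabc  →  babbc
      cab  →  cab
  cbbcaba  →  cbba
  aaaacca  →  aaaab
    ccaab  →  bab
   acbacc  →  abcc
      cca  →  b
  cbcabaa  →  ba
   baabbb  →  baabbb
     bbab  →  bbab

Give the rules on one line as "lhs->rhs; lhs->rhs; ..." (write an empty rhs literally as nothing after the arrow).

  | ababbc
  | baccabc => babbc
  | cab
  | cbbcaba => cbba

bca->; cba->b; cca->b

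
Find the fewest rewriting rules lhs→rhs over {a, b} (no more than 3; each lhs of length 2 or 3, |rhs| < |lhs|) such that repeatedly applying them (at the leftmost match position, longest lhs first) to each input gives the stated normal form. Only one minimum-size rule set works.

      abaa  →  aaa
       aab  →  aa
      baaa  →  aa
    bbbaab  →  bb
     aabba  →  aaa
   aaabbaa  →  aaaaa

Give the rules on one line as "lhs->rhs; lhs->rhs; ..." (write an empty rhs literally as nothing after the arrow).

ab->a; ba->

  | abaa => aaa
  | aab => aa
  | baaa => aa
  | bbbaab => bbab => bb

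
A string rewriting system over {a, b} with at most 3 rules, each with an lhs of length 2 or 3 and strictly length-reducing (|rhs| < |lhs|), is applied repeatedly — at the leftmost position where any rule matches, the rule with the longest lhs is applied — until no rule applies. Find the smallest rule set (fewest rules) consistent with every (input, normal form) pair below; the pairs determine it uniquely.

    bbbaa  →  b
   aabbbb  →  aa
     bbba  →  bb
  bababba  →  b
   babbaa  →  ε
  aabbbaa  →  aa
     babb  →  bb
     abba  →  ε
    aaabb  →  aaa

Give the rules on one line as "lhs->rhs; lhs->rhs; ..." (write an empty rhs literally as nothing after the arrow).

ab->a; aba->; ba->

  | bbbaa => bba => b
  | aabbbb => aabbb => aabb => aab => aa
  | bbba => bb
  | bababba => babba => bba => b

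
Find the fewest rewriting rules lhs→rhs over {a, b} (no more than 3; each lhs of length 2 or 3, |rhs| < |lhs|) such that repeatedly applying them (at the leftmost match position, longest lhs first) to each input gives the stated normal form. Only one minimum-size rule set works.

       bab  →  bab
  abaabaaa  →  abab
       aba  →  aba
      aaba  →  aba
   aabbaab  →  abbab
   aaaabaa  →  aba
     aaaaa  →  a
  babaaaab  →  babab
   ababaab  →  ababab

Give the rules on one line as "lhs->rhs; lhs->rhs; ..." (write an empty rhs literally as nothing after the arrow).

aa->a; aaa->

  | bab
  | abaabaaa => ababaaa => abab
  | aba
  | aaba => aba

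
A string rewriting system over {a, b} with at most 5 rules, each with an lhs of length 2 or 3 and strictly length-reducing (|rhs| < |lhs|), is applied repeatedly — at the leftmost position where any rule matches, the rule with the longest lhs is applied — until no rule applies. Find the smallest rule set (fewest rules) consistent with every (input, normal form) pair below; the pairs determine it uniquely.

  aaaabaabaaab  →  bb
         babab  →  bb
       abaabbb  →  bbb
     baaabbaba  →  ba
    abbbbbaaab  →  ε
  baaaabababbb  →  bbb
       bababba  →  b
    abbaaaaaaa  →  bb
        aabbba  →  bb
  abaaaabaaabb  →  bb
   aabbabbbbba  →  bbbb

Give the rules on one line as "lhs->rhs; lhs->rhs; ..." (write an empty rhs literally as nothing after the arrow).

aa->b; ab->; aba->ab; bba->

  | aaaabaabaaab => baabaabaaab => bbbaabaaab => babaaab => babaab => babab => babb => bb
  | babab => babb => bb
  | abaabbb => ababbb => abbbb => bbb
  | baaabbaba => bbabbaba => bbaba => ba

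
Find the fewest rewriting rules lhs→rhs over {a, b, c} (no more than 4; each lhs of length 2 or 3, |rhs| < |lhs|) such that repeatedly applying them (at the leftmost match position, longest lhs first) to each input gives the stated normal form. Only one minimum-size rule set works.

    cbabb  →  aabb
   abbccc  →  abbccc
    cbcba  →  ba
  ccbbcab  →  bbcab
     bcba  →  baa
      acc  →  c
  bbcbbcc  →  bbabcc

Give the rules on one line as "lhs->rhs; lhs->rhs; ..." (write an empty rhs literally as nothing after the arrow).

ac->; cb->a; ccb->b

  | cbabb => aabb
  | abbccc
  | cbcba => acba => ba
  | ccbbcab => bbcab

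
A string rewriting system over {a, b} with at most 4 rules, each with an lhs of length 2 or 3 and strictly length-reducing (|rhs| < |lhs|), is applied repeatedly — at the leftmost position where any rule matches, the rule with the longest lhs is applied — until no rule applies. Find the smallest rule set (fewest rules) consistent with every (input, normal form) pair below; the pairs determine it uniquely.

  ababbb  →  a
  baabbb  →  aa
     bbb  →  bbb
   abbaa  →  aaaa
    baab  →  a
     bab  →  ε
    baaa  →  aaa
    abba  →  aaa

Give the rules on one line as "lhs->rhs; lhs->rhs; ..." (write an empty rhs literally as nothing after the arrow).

ab->; abb->aa; ba->a

  | ababbb => abbb => aab => a
  | baabbb => aabbb => aaab => aa
  | bbb
  | abbaa => aaaa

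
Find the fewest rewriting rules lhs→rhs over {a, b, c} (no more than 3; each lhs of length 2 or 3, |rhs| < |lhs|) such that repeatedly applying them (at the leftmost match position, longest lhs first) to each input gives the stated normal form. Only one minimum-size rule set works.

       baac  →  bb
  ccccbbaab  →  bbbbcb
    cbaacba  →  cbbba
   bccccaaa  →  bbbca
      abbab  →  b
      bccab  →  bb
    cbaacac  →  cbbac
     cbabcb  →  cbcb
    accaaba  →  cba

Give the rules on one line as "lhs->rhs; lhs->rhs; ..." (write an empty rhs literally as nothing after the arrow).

  | baac => bcc => bb
  | ccccbbaab => bccbbaab => bbbbaab => bbbbcb
  | cbaacba => cbccba => cbbba
  | bccccaaa => bbccaaa => bbbaaa => bbbca

aa->c; ab->; cc->b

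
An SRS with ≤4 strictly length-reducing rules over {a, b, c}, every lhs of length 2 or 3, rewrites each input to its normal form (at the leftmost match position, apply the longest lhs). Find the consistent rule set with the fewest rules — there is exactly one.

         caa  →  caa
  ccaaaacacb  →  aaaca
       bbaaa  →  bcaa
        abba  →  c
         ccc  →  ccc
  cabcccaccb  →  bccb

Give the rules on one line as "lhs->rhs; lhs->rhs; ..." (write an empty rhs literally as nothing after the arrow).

ab->; acb->a; ba->c; cca->ab

  | caa
  | ccaaaacacb => abaaacacb => aaacacb => aaaca
  | bbaaa => bcaa
  | abba => ba => c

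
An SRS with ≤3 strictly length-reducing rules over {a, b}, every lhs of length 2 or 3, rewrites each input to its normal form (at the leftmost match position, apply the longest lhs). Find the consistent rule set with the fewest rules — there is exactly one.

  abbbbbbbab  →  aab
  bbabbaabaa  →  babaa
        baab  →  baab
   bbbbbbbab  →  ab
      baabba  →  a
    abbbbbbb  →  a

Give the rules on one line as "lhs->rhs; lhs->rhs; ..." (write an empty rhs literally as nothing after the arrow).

  | abbbbbbbab => abbbbbbab => abbbbbab => abbbbab => abbbab => abbab => aab
  | bbabbaabaa => abbaabaa => aaabaa => babaa
  | baab
  | bbbbbbbab => bbbbbbab => bbbbbab => bbbbab => bbbab => bbab => ab

aaa->ba; bb->; bbb->bb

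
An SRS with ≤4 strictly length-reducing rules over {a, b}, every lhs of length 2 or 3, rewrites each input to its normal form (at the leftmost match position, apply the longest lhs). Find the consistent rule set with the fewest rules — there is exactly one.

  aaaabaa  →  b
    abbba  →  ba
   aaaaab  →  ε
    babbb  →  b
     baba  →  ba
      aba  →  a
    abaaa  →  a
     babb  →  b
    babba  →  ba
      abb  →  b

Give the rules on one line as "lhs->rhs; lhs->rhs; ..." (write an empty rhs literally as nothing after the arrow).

  | aaaabaa => aabaa => baa => b
  | abbba => bba => ba
  | aaaaab => aaab => ab => ε
  | babbb => bbb => bb => b

aa->; ab->; bb->b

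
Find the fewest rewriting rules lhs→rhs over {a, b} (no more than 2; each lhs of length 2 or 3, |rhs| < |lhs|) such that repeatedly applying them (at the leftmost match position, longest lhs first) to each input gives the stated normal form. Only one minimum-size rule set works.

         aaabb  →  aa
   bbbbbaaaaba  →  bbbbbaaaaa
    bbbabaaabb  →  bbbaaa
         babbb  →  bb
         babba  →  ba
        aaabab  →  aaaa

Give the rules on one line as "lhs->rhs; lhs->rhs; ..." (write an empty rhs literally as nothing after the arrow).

  | aaabb => aa
  | bbbbbaaaaba => bbbbbaaaaa
  | bbbabaaabb => bbbaaaabb => bbbaaa
  | babbb => bb

ab->a; abb->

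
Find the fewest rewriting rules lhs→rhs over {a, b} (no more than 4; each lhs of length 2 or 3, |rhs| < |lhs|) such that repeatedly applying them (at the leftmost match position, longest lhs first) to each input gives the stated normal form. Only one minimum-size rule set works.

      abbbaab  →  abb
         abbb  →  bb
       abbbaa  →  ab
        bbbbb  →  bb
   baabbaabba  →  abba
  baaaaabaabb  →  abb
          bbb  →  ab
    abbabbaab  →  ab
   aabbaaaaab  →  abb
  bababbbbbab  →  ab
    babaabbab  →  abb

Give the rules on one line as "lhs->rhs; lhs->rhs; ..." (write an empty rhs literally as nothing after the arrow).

  | abbbaab => aabaab => bbaab => bbbb => abb
  | abbb => aab => bb
  | abbbaa => aabaa => bbaa => bbb => ab
  | bbbbb => abbb => aab => bb

aa->b; aba->ab; bab->; bbb->ab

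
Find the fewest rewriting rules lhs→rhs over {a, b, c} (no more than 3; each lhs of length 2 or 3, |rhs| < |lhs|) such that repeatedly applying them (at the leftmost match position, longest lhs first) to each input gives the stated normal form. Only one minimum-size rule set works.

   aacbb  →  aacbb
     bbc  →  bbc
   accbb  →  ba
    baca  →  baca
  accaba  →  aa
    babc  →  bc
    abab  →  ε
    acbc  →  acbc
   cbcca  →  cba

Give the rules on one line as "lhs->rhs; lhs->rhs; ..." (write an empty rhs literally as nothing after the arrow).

ab->; abb->ba; cc->

  | aacbb
  | bbc
  | accbb => abb => ba
  | baca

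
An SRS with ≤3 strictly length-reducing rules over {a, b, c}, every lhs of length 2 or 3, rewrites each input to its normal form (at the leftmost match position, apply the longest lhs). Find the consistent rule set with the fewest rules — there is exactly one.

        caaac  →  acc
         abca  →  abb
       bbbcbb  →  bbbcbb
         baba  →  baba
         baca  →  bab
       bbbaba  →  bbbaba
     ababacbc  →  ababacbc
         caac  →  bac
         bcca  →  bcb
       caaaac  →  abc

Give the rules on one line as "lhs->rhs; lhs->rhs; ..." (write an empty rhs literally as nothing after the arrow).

baa->ac; ca->b

  | caaac => baac => acc
  | abca => abb
  | bbbcbb
  | baba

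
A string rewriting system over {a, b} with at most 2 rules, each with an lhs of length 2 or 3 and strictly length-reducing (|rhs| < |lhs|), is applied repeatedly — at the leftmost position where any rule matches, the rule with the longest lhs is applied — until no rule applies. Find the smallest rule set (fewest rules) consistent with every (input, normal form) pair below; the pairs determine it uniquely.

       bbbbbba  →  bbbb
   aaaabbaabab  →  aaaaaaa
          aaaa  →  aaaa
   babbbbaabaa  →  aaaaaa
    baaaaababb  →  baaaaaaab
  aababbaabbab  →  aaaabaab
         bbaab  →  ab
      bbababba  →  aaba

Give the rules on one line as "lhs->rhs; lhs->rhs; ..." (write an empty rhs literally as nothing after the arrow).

  | bbbbbba => bbbb
  | aaaabbaabab => aaaaabab => aaaaaaa
  | aaaa
  | babbbbaabaa => aabbbaabaa => aababaa => aaaaaa

bab->aa; bba->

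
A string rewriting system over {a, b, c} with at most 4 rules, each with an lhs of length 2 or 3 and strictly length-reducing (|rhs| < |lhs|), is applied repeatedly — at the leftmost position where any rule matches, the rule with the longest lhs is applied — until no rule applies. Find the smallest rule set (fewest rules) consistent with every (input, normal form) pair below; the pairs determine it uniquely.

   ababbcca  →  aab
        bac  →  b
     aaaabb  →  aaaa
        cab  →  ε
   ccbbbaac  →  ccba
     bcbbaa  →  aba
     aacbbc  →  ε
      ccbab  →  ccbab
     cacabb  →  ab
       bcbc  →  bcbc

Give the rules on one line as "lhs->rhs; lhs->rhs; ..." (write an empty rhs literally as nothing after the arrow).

ac->; bb->; bca->ab; ca->b

  | ababbcca => abacca => abca => aab
  | bac => b
  | aaaabb => aaaa
  | cab => bb => ε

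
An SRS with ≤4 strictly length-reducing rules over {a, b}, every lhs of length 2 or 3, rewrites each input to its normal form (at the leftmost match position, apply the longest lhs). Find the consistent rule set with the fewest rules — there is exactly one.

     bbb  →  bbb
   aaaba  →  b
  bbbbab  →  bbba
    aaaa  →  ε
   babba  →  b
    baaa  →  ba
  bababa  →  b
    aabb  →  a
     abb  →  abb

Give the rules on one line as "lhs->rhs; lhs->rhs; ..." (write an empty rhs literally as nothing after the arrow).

  | bbb
  | aaaba => aba => b
  | bbbbab => bbba
  | aaaa => aa => ε

aa->; aab->ba; aba->b; bab->a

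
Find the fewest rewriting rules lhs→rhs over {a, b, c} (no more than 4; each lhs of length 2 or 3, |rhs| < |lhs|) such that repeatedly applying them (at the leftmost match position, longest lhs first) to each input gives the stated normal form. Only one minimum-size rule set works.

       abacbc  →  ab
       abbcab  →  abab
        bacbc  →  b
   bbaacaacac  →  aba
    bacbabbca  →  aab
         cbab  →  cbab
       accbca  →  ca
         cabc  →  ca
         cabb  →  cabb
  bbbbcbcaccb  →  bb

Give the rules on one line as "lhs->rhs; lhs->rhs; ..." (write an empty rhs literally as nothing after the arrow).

ac->; bba->ab; bc->

  | abacbc => abbc => ab
  | abbcab => abab
  | bacbc => bbc => b
  | bbaacaacac => abacaacac => abaacac => abaac => aba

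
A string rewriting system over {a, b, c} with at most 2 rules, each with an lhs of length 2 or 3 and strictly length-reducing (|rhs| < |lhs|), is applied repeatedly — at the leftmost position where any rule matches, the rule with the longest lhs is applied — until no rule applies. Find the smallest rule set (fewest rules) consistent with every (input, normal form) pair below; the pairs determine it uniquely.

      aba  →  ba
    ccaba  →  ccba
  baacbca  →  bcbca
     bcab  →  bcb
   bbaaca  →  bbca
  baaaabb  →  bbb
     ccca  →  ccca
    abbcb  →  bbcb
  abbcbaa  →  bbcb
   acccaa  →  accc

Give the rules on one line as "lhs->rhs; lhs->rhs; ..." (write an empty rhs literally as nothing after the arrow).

  | aba => ba
  | ccaba => ccba
  | baacbca => bcbca
  | bcab => bcb

aa->; ab->b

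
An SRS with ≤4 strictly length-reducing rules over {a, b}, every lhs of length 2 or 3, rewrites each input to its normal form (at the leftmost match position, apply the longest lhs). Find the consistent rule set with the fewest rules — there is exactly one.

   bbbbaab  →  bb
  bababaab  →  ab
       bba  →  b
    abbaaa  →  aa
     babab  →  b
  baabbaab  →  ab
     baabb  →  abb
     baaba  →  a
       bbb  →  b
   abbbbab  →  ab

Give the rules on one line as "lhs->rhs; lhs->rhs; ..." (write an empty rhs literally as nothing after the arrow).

  | bbbbaab => bbaab => bab => bb
  | bababaab => bbabaab => bbbaab => baab => ab
  | bba => b
  | abbaaa => abaa => aa

aba->a; ba->; bab->bb; bbb->b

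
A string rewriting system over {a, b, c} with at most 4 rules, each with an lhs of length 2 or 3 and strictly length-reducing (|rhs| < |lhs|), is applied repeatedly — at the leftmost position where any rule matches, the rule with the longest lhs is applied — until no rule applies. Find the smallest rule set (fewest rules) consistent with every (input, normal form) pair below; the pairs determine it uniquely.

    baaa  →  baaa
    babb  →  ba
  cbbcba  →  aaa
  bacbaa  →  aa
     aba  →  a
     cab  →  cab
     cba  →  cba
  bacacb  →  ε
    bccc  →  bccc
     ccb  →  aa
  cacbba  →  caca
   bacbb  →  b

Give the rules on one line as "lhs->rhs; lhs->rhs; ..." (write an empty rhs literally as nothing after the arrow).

  | baaa
  | babb => ba
  | cbbcba => ccba => aaa
  | bacbaa => bbaa => aa

aba->a; bac->b; bb->; ccb->aa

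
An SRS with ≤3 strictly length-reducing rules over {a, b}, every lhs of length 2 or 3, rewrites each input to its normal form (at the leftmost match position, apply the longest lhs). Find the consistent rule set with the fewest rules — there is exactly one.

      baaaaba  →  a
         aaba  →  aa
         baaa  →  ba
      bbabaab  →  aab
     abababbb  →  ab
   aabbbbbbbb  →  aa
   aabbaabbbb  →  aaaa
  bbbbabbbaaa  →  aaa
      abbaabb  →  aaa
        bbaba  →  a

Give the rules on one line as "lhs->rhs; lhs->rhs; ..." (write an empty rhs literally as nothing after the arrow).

aba->a; baa->b; bb->

  | baaaaba => baaba => bba => a
  | aaba => aa
  | baaa => ba
  | bbabaab => abaab => aab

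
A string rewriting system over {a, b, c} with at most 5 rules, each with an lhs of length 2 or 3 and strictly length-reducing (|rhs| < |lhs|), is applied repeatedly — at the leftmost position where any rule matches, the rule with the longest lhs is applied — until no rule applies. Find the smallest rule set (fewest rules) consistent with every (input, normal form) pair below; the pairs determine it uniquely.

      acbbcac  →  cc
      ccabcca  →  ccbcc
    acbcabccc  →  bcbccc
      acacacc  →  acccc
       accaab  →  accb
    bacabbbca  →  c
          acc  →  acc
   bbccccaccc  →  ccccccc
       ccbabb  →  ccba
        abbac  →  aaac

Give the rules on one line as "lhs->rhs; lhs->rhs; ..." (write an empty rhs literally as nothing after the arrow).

  | acbbcac => bbcac => cac => cc
  | ccabcca => ccbcca => ccbcc
  | acbcabccc => bcabccc => bcbccc
  | acacacc => accacc => acccc

acb->b; bb->; bba->aa; ca->c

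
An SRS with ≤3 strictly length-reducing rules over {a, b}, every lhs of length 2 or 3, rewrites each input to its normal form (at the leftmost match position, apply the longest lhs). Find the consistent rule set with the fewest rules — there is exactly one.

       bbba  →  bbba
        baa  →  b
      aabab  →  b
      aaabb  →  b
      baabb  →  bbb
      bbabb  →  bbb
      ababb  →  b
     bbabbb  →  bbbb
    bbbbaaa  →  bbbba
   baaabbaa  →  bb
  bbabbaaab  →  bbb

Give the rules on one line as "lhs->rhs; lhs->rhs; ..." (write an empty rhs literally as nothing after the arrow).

aa->; ab->

  | bbba
  | baa => b
  | aabab => bab => b
  | aaabb => abb => b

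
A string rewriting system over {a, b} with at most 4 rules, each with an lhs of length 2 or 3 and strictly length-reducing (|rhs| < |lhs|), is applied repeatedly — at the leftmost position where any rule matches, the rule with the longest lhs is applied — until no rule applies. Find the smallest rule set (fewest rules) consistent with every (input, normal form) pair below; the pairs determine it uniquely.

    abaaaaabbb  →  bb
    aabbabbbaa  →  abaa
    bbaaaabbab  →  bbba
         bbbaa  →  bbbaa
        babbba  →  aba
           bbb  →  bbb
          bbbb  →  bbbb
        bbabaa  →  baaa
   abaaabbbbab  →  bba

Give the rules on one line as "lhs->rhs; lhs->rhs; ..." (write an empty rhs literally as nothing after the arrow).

aab->b; abb->ab; bab->a

  | abaaaaabbb => abaaabbb => ababbb => aabb => bb
  | aabbabbbaa => bbabbbaa => babbaa => abaa
  | bbaaaabbab => bbaabbab => bbbbab => bbba
  | bbbaa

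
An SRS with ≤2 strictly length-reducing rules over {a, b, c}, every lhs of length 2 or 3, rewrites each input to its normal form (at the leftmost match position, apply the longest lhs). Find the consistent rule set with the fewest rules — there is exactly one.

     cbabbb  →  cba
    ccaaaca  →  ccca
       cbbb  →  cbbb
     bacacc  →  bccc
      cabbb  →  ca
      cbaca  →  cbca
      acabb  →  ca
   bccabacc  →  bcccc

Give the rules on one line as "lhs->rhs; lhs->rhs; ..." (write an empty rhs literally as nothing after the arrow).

ab->a; ac->c

  | cbabbb => cbabb => cbab => cba
  | ccaaaca => ccaaca => ccaca => ccca
  | cbbb
  | bacacc => bcacc => bccc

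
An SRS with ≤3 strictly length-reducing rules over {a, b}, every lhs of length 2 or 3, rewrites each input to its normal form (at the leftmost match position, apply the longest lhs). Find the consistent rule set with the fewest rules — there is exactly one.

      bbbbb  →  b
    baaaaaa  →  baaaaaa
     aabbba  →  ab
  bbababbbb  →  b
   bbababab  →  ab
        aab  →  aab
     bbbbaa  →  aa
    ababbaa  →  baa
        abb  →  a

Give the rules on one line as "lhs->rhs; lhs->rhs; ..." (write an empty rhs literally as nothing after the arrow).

aba->b; bb->

  | bbbbb => bbb => b
  | baaaaaa
  | aabbba => aaba => ab
  | bbababbbb => ababbbb => bbbbb => bbb => b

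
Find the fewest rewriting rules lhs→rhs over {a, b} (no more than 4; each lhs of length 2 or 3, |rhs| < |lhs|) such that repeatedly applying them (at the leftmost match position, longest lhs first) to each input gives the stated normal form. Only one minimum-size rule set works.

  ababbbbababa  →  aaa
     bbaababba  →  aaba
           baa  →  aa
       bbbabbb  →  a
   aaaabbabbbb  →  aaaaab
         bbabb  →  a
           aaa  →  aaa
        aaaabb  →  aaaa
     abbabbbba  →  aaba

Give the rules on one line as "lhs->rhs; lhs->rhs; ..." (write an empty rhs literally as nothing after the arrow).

baa->aa; bab->; bb->; bbb->

  | ababbbbababa => abbbababa => aababa => aaa
  | bbaababba => aababba => aaba
  | baa => aa
  | bbbabbb => abbb => a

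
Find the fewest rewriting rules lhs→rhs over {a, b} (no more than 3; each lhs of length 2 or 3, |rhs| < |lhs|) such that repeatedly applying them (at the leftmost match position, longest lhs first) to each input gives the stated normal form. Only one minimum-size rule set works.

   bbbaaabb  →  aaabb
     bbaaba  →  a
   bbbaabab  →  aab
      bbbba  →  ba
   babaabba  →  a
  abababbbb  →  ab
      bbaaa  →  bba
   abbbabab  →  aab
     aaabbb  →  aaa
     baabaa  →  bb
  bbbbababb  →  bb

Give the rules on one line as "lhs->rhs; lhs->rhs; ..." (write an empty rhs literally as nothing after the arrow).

baa->b; bab->b; bbb->

  | bbbaaabb => aaabb
  | bbaaba => bbba => a
  | bbbaabab => aabab => aab
  | bbbba => ba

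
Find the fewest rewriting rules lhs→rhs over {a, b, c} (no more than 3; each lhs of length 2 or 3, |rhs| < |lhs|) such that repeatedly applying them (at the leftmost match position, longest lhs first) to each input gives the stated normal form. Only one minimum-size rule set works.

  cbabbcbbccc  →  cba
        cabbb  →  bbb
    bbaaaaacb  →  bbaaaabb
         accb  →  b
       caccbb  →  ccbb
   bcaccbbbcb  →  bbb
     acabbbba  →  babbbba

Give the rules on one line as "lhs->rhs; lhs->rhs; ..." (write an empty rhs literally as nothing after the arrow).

ac->b; bc->; ca->

  | cbabbcbbccc => cbabbbccc => cbabbcc => cbabc => cba
  | cabbb => bbb
  | bbaaaaacb => bbaaaabb
  | accb => bcb => b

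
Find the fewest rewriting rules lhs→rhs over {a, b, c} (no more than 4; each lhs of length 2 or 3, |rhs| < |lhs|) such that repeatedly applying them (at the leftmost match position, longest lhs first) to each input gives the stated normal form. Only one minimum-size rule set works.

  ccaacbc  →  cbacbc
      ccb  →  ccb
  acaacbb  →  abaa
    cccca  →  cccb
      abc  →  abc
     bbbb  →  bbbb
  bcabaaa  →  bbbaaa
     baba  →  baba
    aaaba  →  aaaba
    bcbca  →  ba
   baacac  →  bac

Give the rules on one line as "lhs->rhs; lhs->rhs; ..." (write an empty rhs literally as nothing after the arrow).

  | ccaacbc => cbacbc
  | ccb
  | acaacbb => abacbb => abaa
  | cccca => cccb

aac->; ca->b; cbb->a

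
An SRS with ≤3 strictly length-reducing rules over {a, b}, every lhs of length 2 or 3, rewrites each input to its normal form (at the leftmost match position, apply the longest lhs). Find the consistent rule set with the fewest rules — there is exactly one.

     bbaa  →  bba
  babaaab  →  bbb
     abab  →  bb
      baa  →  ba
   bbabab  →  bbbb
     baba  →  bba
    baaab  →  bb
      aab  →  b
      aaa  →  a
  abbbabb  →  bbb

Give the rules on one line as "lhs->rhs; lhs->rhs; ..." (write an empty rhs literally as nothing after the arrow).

aa->a; ab->b; abb->b

  | bbaa => bba
  | babaaab => bbaaab => bbaab => bbab => bbb
  | abab => bab => bb
  | baa => ba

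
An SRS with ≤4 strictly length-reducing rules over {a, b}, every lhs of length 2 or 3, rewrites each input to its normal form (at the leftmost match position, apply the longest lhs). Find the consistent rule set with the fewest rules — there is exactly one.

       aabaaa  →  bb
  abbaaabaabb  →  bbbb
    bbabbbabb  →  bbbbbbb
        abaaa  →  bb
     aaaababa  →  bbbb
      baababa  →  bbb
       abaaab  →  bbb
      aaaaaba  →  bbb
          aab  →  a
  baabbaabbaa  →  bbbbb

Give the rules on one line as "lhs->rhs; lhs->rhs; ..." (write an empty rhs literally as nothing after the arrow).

  | aabaaa => aaaa => bba => bb
  | abbaaabaabb => baaabaabb => baabaabb => babaabb => bbaabb => bbabb => bbbb
  | bbabbbabb => bbbbbabb => bbbbbbb
  | abaaa => aaa => bb

aaa->bb; ab->; ba->b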